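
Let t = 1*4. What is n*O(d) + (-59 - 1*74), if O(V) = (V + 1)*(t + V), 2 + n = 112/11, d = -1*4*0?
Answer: -1103/11 ≈ -100.27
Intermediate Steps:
t = 4
d = 0 (d = -4*0 = 0)
n = 90/11 (n = -2 + 112/11 = 90/11 ≈ 8.1818)
O(V) = (1 + V)*(4 + V) (O(V) = (V + 1)*(4 + V) = (1 + V)*(4 + V))
n*O(d) + (-59 - 1*74) = 90*(4 + 0² + 5*0)/11 + (-59 - 1*74) = 90*(4 + 0 + 0)/11 + (-59 - 74) = (90/11)*4 - 133 = 360/11 - 133 = -1103/11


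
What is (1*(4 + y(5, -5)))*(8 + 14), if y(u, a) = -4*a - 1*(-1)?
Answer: 550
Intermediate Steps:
y(u, a) = 1 - 4*a (y(u, a) = -4*a + 1 = 1 - 4*a)
(1*(4 + y(5, -5)))*(8 + 14) = (1*(4 + (1 - 4*(-5))))*(8 + 14) = (1*(4 + (1 + 20)))*22 = (1*(4 + 21))*22 = (1*25)*22 = 25*22 = 550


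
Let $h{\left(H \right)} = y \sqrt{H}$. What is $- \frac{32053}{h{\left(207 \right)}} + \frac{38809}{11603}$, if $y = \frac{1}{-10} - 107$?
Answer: $\frac{38809}{11603} + \frac{45790 \sqrt{23}}{10557} \approx 24.146$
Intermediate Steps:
$y = - \frac{1071}{10}$ ($y = - \frac{1}{10} - 107 = - \frac{1071}{10} \approx -107.1$)
$h{\left(H \right)} = - \frac{1071 \sqrt{H}}{10}$
$- \frac{32053}{h{\left(207 \right)}} + \frac{38809}{11603} = - \frac{32053}{\left(- \frac{1071}{10}\right) \sqrt{207}} + \frac{38809}{11603} = - \frac{32053}{\left(- \frac{1071}{10}\right) 3 \sqrt{23}} + 38809 \cdot \frac{1}{11603} = - \frac{32053}{\left(- \frac{3213}{10}\right) \sqrt{23}} + \frac{38809}{11603} = - 32053 \left(- \frac{10 \sqrt{23}}{73899}\right) + \frac{38809}{11603} = \frac{45790 \sqrt{23}}{10557} + \frac{38809}{11603} = \frac{38809}{11603} + \frac{45790 \sqrt{23}}{10557}$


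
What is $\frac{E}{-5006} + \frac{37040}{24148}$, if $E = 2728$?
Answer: $\frac{14943312}{15110611} \approx 0.98893$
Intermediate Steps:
$\frac{E}{-5006} + \frac{37040}{24148} = \frac{2728}{-5006} + \frac{37040}{24148} = 2728 \left(- \frac{1}{5006}\right) + 37040 \cdot \frac{1}{24148} = - \frac{1364}{2503} + \frac{9260}{6037} = \frac{14943312}{15110611}$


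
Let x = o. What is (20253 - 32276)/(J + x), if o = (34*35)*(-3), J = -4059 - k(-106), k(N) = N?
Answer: 12023/7523 ≈ 1.5982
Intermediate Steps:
J = -3953 (J = -4059 - 1*(-106) = -4059 + 106 = -3953)
o = -3570 (o = 1190*(-3) = -3570)
x = -3570
(20253 - 32276)/(J + x) = (20253 - 32276)/(-3953 - 3570) = -12023/(-7523) = -12023*(-1/7523) = 12023/7523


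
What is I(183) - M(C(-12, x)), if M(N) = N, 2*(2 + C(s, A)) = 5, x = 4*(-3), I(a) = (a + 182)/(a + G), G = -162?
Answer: 709/42 ≈ 16.881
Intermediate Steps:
I(a) = (182 + a)/(-162 + a) (I(a) = (a + 182)/(a - 162) = (182 + a)/(-162 + a))
x = -12
C(s, A) = ½ (C(s, A) = -2 + (½)*5 = -2 + 5/2 = ½)
I(183) - M(C(-12, x)) = (182 + 183)/(-162 + 183) - 1*½ = 365/21 - ½ = 709/42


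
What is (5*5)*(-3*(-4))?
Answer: 300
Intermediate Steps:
(5*5)*(-3*(-4)) = 25*12 = 300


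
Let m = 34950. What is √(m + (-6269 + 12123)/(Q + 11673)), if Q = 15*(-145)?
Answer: 13*√4664149617/4749 ≈ 186.95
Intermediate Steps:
Q = -2175
√(m + (-6269 + 12123)/(Q + 11673)) = √(34950 + (-6269 + 12123)/(-2175 + 11673)) = √(34950 + 5854/9498) = √(34950 + 5854*(1/9498)) = √(34950 + 2927/4749) = √(165980477/4749) = 13*√4664149617/4749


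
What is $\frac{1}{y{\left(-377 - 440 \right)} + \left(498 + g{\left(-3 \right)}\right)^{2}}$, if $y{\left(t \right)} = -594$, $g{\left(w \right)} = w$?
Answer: $\frac{1}{244431} \approx 4.0911 \cdot 10^{-6}$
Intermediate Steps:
$\frac{1}{y{\left(-377 - 440 \right)} + \left(498 + g{\left(-3 \right)}\right)^{2}} = \frac{1}{-594 + \left(498 - 3\right)^{2}} = \frac{1}{-594 + 495^{2}} = \frac{1}{-594 + 245025} = \frac{1}{244431}$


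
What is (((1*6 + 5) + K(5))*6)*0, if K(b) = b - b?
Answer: 0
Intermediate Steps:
K(b) = 0
(((1*6 + 5) + K(5))*6)*0 = (((1*6 + 5) + 0)*6)*0 = (((6 + 5) + 0)*6)*0 = ((11 + 0)*6)*0 = (11*6)*0 = 66*0 = 0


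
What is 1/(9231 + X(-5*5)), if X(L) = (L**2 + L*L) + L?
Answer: 1/10456 ≈ 9.5639e-5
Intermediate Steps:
X(L) = L + 2*L**2 (X(L) = (L**2 + L**2) + L = 2*L**2 + L = L + 2*L**2)
1/(9231 + X(-5*5)) = 1/(9231 + (-5*5)*(1 + 2*(-5*5))) = 1/(9231 - 25*(1 + 2*(-25))) = 1/(9231 - 25*(1 - 50)) = 1/(9231 - 25*(-49)) = 1/(9231 + 1225) = 1/10456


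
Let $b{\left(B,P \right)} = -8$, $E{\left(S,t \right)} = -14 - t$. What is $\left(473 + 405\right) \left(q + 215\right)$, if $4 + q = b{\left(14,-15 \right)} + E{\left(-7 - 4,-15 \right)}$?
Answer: $179112$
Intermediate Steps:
$q = -11$ ($q = -4 - 7 = -11$)
$\left(473 + 405\right) \left(q + 215\right) = \left(473 + 405\right) \left(-11 + 215\right) = 878 \cdot 204 = 179112$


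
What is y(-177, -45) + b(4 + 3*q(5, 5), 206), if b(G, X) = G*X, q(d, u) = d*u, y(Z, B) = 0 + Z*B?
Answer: 24239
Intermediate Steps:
y(Z, B) = B*Z (y(Z, B) = 0 + B*Z = B*Z)
y(-177, -45) + b(4 + 3*q(5, 5), 206) = -45*(-177) + (4 + 3*(5*5))*206 = 7965 + (4 + 3*25)*206 = 7965 + (4 + 75)*206 = 7965 + 79*206 = 7965 + 16274 = 24239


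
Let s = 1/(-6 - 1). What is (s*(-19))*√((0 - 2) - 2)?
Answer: 38*I/7 ≈ 5.4286*I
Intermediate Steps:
s = -⅐ (s = 1/(-7) = -⅐ ≈ -0.14286)
(s*(-19))*√((0 - 2) - 2) = (-⅐*(-19))*√((0 - 2) - 2) = 19*√(-2 - 2)/7 = 19*√(-4)/7 = 19*(2*I)/7 = 38*I/7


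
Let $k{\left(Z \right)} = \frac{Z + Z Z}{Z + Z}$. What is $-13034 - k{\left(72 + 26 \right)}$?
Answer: $- \frac{26167}{2} \approx -13084.0$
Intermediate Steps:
$k{\left(Z \right)} = \frac{Z + Z^{2}}{2 Z}$
$-13034 - k{\left(72 + 26 \right)} = -13034 - \left(\frac{1}{2} + \frac{72 + 26}{2}\right) = -13034 - \left(\frac{1}{2} + \frac{1}{2} \cdot 98\right) = -13034 - \left(\frac{1}{2} + 49\right) = -13034 - \frac{99}{2} = - \frac{26167}{2}$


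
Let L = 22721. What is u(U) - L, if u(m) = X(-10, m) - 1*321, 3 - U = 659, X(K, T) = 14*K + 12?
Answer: -23170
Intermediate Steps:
X(K, T) = 12 + 14*K
U = -656 (U = 3 - 1*659 = 3 - 659 = -656)
u(m) = -449 (u(m) = (12 + 14*(-10)) - 1*321 = (12 - 140) - 321 = -128 - 321 = -449)
u(U) - L = -449 - 1*22721 = -449 - 22721 = -23170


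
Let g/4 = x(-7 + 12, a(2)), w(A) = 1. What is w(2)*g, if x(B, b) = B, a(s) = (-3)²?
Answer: 20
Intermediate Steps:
a(s) = 9
g = 20 (g = 4*(-7 + 12) = 4*5 = 20)
w(2)*g = 1*20 = 20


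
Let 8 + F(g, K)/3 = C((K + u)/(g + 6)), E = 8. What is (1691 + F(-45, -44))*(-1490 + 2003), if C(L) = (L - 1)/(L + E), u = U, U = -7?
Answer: 103481847/121 ≈ 8.5522e+5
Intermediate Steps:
u = -7
C(L) = (-1 + L)/(8 + L) (C(L) = (L - 1)/(L + 8) = (-1 + L)/(8 + L))
F(g, K) = -24 + 3*(-1 + (-7 + K)/(6 + g))/(8 + (-7 + K)/(6 + g)) (F(g, K) = -24 + 3*((-1 + (K - 7)/(g + 6))/(8 + (K - 7)/(g + 6))) = -24 + 3*((-1 + (-7 + K)/(6 + g))/(8 + (-7 + K)/(6 + g))) = -24 + 3*(-1 + (-7 + K)/(6 + g))/(8 + (-7 + K)/(6 + g)))
(1691 + F(-45, -44))*(-1490 + 2003) = (1691 + 3*(-341 - 65*(-45) - 7*(-44))/(41 - 44 + 8*(-45)))*(-1490 + 2003) = (1691 + 3*(-341 + 2925 + 308)/(41 - 44 - 360))*513 = (1691 + 3*2892/(-363))*513 = (1691 + 3*(-1/363)*2892)*513 = (1691 - 2892/121)*513 = (201719/121)*513 = 103481847/121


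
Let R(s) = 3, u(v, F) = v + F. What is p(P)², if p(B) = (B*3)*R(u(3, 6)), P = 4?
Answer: 1296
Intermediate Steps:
u(v, F) = F + v
p(B) = 9*B (p(B) = (B*3)*3 = (3*B)*3 = 9*B)
p(P)² = (9*4)² = 36² = 1296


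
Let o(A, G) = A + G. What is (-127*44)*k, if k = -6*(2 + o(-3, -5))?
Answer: -201168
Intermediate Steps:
k = 36 (k = -6*(2 + (-3 - 5)) = -6*(2 - 8) = -6*(-6) = 36)
(-127*44)*k = -127*44*36 = -5588*36 = -201168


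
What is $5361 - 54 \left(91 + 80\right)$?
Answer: $-3873$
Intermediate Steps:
$5361 - 54 \left(91 + 80\right) = 5361 - 9234 = -3873$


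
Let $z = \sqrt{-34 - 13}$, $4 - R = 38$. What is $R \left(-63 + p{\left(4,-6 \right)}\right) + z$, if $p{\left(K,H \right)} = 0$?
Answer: $2142 + i \sqrt{47} \approx 2142.0 + 6.8557 i$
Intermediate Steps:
$R = -34$ ($R = 4 - 38 = -34$)
$z = i \sqrt{47}$ ($z = \sqrt{-47} = i \sqrt{47} \approx 6.8557 i$)
$R \left(-63 + p{\left(4,-6 \right)}\right) + z = - 34 \left(-63 + 0\right) + i \sqrt{47} = \left(-34\right) \left(-63\right) + i \sqrt{47} = 2142 + i \sqrt{47}$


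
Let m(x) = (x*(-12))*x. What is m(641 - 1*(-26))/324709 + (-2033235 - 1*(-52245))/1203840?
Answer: -7141562997/394846144 ≈ -18.087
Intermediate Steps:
m(x) = -12*x**2 (m(x) = (-12*x)*x = -12*x**2)
m(641 - 1*(-26))/324709 + (-2033235 - 1*(-52245))/1203840 = -12*(641 - 1*(-26))**2/324709 + (-2033235 - 1*(-52245))/1203840 = -12*(641 + 26)**2*(1/324709) + (-2033235 + 52245)*(1/1203840) = -12*667**2*(1/324709) - 1980990*1/1203840 = -12*444889*(1/324709) - 2001/1216 = -5338668*1/324709 - 2001/1216 = -5338668/324709 - 2001/1216 = -7141562997/394846144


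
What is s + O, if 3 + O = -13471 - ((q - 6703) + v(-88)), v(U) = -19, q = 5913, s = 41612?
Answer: 28947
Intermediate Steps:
O = -12665 (O = -3 + (-13471 - ((5913 - 6703) - 19)) = -3 + (-13471 - (-790 - 19)) = -3 + (-13471 - 1*(-809)) = -3 + (-13471 + 809) = -3 - 12662 = -12665)
s + O = 41612 - 12665 = 28947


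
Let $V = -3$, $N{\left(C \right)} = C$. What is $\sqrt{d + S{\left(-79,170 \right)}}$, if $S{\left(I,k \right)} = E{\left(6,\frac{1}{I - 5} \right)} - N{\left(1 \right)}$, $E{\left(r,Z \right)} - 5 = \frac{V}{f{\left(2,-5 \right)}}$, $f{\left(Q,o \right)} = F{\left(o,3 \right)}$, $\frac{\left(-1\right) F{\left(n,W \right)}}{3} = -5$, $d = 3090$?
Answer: $\frac{\sqrt{77345}}{5} \approx 55.622$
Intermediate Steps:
$F{\left(n,W \right)} = 15$ ($F{\left(n,W \right)} = \left(-3\right) \left(-5\right) = 15$)
$f{\left(Q,o \right)} = 15$
$E{\left(r,Z \right)} = \frac{24}{5}$ ($E{\left(r,Z \right)} = 5 - \frac{3}{15} = 5 - \frac{1}{5} = \frac{24}{5}$)
$S{\left(I,k \right)} = \frac{19}{5}$ ($S{\left(I,k \right)} = \frac{24}{5} - 1 = \frac{19}{5}$)
$\sqrt{d + S{\left(-79,170 \right)}} = \sqrt{3090 + \frac{19}{5}} = \sqrt{\frac{15469}{5}} = \frac{\sqrt{77345}}{5}$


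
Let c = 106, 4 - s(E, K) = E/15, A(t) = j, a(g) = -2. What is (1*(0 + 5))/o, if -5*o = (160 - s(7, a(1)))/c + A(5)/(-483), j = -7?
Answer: -914250/54511 ≈ -16.772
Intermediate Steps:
A(t) = -7
s(E, K) = 4 - E/15
o = -54511/182850 (o = -((160 - (4 - 1/15*7))/106 - 7/(-483))/5 = -((160 - (4 - 7/15))*(1/106) - 7*(-1/483))/5 = -((160 - 1*53/15)*(1/106) + 1/69)/5 = -((160 - 53/15)*(1/106) + 1/69)/5 = -((2347/15)*(1/106) + 1/69)/5 = -(2347/1590 + 1/69)/5 = -1/5*54511/36570 = -54511/182850 ≈ -0.29812)
(1*(0 + 5))/o = (1*(0 + 5))/(-54511/182850) = (1*5)*(-182850/54511) = 5*(-182850/54511) = -914250/54511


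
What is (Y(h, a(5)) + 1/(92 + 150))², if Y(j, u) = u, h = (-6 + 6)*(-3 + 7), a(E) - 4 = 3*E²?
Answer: 365536161/58564 ≈ 6241.7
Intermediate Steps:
a(E) = 4 + 3*E²
h = 0 (h = 0*4 = 0)
(Y(h, a(5)) + 1/(92 + 150))² = ((4 + 3*5²) + 1/(92 + 150))² = ((4 + 3*25) + 1/242)² = ((4 + 75) + 1/242)² = (79 + 1/242)² = (19119/242)² = 365536161/58564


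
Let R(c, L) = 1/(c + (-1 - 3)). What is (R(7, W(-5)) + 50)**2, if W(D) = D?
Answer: 22801/9 ≈ 2533.4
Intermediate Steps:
R(c, L) = 1/(-4 + c) (R(c, L) = 1/(c - 4) = 1/(-4 + c))
(R(7, W(-5)) + 50)**2 = (1/(-4 + 7) + 50)**2 = (1/3 + 50)**2 = (151/3)**2 = 22801/9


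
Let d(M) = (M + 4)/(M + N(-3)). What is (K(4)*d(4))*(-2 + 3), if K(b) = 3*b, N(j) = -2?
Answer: 48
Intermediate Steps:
d(M) = (4 + M)/(-2 + M) (d(M) = (M + 4)/(M - 2) = (4 + M)/(-2 + M))
(K(4)*d(4))*(-2 + 3) = ((3*4)*((4 + 4)/(-2 + 4)))*(-2 + 3) = (12*(8/2))*1 = (12*((½)*8))*1 = (12*4)*1 = 48*1 = 48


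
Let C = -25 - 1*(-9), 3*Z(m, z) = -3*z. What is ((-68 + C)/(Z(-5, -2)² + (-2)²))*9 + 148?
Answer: 107/2 ≈ 53.500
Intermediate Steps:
Z(m, z) = -z (Z(m, z) = (-3*z)/3 = -z)
C = -16 (C = -25 + 9 = -16)
((-68 + C)/(Z(-5, -2)² + (-2)²))*9 + 148 = ((-68 - 16)/((-1*(-2))² + (-2)²))*9 + 148 = -84/(2² + 4)*9 + 148 = -84/(4 + 4)*9 + 148 = -84/8*9 + 148 = -84*⅛*9 + 148 = -21/2*9 + 148 = -189/2 + 148 = 107/2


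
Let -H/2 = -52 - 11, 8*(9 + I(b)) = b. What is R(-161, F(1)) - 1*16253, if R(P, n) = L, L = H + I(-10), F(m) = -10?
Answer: -64549/4 ≈ -16137.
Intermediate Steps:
I(b) = -9 + b/8
H = 126 (H = -2*(-52 - 11) = -2*(-63) = 126)
L = 463/4 (L = 126 + (-9 + (⅛)*(-10)) = 126 + (-9 - 5/4) = 126 - 41/4 = 463/4 ≈ 115.75)
R(P, n) = 463/4
R(-161, F(1)) - 1*16253 = 463/4 - 1*16253 = 463/4 - 16253 = -64549/4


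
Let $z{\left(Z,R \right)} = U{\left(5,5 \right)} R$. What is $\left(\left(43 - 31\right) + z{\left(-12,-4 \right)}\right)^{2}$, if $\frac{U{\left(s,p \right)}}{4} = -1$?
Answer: $784$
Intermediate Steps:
$U{\left(s,p \right)} = -4$ ($U{\left(s,p \right)} = 4 \left(-1\right) = -4$)
$z{\left(Z,R \right)} = - 4 R$
$\left(\left(43 - 31\right) + z{\left(-12,-4 \right)}\right)^{2} = \left(\left(43 - 31\right) - -16\right)^{2} = \left(\left(43 - 31\right) + 16\right)^{2} = \left(12 + 16\right)^{2} = 28^{2} = 784$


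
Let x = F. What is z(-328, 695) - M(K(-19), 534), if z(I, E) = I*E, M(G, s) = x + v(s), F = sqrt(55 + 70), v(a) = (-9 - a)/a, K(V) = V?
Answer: -40576699/178 - 5*sqrt(5) ≈ -2.2797e+5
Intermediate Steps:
v(a) = (-9 - a)/a
F = 5*sqrt(5) (F = sqrt(125) = 5*sqrt(5) ≈ 11.180)
x = 5*sqrt(5) ≈ 11.180
M(G, s) = 5*sqrt(5) + (-9 - s)/s
z(I, E) = E*I
z(-328, 695) - M(K(-19), 534) = 695*(-328) - (-1 - 9/534 + 5*sqrt(5)) = -227960 - (-1 - 9*1/534 + 5*sqrt(5)) = -227960 - (-1 - 3/178 + 5*sqrt(5)) = -227960 - (-181/178 + 5*sqrt(5)) = -227960 + (181/178 - 5*sqrt(5)) = -40576699/178 - 5*sqrt(5)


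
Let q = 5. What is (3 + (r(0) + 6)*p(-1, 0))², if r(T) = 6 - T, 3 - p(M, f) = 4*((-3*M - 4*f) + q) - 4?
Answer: 88209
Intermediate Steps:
p(M, f) = -13 + 12*M + 16*f (p(M, f) = 3 - (4*((-3*M - 4*f) + 5) - 4) = 3 - (4*((-4*f - 3*M) + 5) - 4) = 3 - (4*(5 - 4*f - 3*M) - 4) = 3 - ((20 - 16*f - 12*M) - 4) = 3 - (16 - 16*f - 12*M) = 3 + (-16 + 12*M + 16*f) = -13 + 12*M + 16*f)
(3 + (r(0) + 6)*p(-1, 0))² = (3 + ((6 - 1*0) + 6)*(-13 + 12*(-1) + 16*0))² = (3 + ((6 + 0) + 6)*(-13 - 12 + 0))² = (3 + (6 + 6)*(-25))² = (3 + 12*(-25))² = (3 - 300)² = (-297)² = 88209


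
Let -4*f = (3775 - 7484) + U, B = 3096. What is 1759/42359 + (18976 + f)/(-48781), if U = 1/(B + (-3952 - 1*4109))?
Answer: -7519750579537/20518501783470 ≈ -0.36649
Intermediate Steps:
U = -1/4965 (U = 1/(3096 + (-3952 - 1*4109)) = 1/(3096 + (-3952 - 4109)) = 1/(3096 - 8061) = 1/(-4965) = -1/4965 ≈ -0.00020141)
f = 9207593/9930 (f = -((3775 - 7484) - 1/4965)/4 = -(-3709 - 1/4965)/4 = -¼*(-18415186/4965) = 9207593/9930 ≈ 927.25)
1759/42359 + (18976 + f)/(-48781) = 1759/42359 + (18976 + 9207593/9930)/(-48781) = 1759*(1/42359) + (197639273/9930)*(-1/48781) = 1759/42359 - 197639273/484395330 = -7519750579537/20518501783470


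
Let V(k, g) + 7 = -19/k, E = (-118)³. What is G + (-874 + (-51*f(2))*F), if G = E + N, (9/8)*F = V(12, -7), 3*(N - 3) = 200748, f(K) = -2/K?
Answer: -14196385/9 ≈ -1.5774e+6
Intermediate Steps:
N = 66919 (N = 3 + (⅓)*200748 = 3 + 66916 = 66919)
E = -1643032
V(k, g) = -7 - 19/k
F = -206/27 (F = 8*(-7 - 19/12)/9 = (8/9)*(-103/12) = -206/27 ≈ -7.6296)
G = -1576113 (G = -1643032 + 66919 = -1576113)
G + (-874 + (-51*f(2))*F) = -1576113 + (-874 - (-102)/2*(-206/27)) = -1576113 + (-874 - 51*(-1)*(-206/27)) = -1576113 + (-874 + 51*(-206/27)) = -1576113 + (-874 - 3502/9) = -1576113 - 11368/9 = -14196385/9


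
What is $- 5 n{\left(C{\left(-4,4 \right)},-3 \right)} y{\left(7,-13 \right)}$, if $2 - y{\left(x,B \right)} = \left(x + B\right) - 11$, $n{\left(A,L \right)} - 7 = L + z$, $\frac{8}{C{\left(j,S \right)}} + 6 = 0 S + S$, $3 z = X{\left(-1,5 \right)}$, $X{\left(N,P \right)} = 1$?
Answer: $- \frac{1235}{3} \approx -411.67$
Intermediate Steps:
$z = \frac{1}{3}$ ($z = \frac{1}{3} \cdot 1 = \frac{1}{3} \approx 0.33333$)
$C{\left(j,S \right)} = \frac{8}{-6 + S}$ ($C{\left(j,S \right)} = \frac{8}{-6 + \left(0 S + S\right)} = \frac{8}{-6 + \left(0 + S\right)} = \frac{8}{-6 + S}$)
$n{\left(A,L \right)} = \frac{22}{3} + L$ ($n{\left(A,L \right)} = 7 + \left(L + \frac{1}{3}\right) = 7 + \left(\frac{1}{3} + L\right) = \frac{22}{3} + L$)
$y{\left(x,B \right)} = 13 - B - x$ ($y{\left(x,B \right)} = 2 - \left(\left(x + B\right) - 11\right) = 2 - \left(\left(B + x\right) - 11\right) = 2 - \left(-11 + B + x\right) = 13 - B - x$)
$- 5 n{\left(C{\left(-4,4 \right)},-3 \right)} y{\left(7,-13 \right)} = - 5 \left(\frac{22}{3} - 3\right) \left(13 - -13 - 7\right) = \left(-5\right) \frac{13}{3} \left(13 + 13 - 7\right) = \left(- \frac{65}{3}\right) 19 = - \frac{1235}{3}$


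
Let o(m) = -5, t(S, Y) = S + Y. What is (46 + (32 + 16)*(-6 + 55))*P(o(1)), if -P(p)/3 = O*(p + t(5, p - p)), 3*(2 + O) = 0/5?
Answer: 0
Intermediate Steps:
O = -2 (O = -2 + (0/5)/3 = -2 + (0*(⅕))/3 = -2 + (⅓)*0 = -2 + 0 = -2)
P(p) = 30 + 6*p (P(p) = -(-6)*(p + (5 + (p - p))) = -(-6)*(p + (5 + 0)) = -(-6)*(p + 5) = -(-6)*(5 + p) = -3*(-10 - 2*p) = 30 + 6*p)
(46 + (32 + 16)*(-6 + 55))*P(o(1)) = (46 + (32 + 16)*(-6 + 55))*(30 + 6*(-5)) = (46 + 48*49)*(30 - 30) = (46 + 2352)*0 = 2398*0 = 0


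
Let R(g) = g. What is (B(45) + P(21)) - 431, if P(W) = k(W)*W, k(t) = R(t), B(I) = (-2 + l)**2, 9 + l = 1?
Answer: 110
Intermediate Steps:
l = -8 (l = -9 + 1 = -8)
B(I) = 100 (B(I) = (-2 - 8)**2 = (-10)**2 = 100)
k(t) = t
P(W) = W**2 (P(W) = W*W = W**2)
(B(45) + P(21)) - 431 = (100 + 21**2) - 431 = (100 + 441) - 431 = 541 - 431 = 110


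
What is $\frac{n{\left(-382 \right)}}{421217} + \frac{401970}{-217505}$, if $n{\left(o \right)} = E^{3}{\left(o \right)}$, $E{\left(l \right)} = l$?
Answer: $- \frac{2317378106}{17269897} \approx -134.19$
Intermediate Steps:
$n{\left(o \right)} = o^{3}$
$\frac{n{\left(-382 \right)}}{421217} + \frac{401970}{-217505} = \frac{\left(-382\right)^{3}}{421217} + \frac{401970}{-217505} = \left(-55742968\right) \frac{1}{421217} + 401970 \left(- \frac{1}{217505}\right) = - \frac{55742968}{421217} - \frac{80394}{43501} = - \frac{2317378106}{17269897}$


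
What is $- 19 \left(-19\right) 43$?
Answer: $15523$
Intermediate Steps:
$- 19 \left(-19\right) 43 = - \left(-361\right) 43 = \left(-1\right) \left(-15523\right) = 15523$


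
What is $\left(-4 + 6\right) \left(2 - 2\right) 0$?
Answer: $0$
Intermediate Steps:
$\left(-4 + 6\right) \left(2 - 2\right) 0 = 2 \cdot 0 \cdot 0 = 2 \cdot 0 = 0$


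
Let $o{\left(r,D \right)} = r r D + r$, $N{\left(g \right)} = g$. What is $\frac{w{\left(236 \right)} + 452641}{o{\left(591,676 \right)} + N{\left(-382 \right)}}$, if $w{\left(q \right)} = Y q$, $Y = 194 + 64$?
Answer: $\frac{513529}{236114165} \approx 0.0021749$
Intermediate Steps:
$Y = 258$
$o{\left(r,D \right)} = r + D r^{2}$ ($o{\left(r,D \right)} = r^{2} D + r = D r^{2} + r = r + D r^{2}$)
$w{\left(q \right)} = 258 q$
$\frac{w{\left(236 \right)} + 452641}{o{\left(591,676 \right)} + N{\left(-382 \right)}} = \frac{258 \cdot 236 + 452641}{591 \left(1 + 676 \cdot 591\right) - 382} = \frac{60888 + 452641}{591 \left(1 + 399516\right) - 382} = \frac{513529}{591 \cdot 399517 - 382} = \frac{513529}{236114547 - 382} = \frac{513529}{236114165}$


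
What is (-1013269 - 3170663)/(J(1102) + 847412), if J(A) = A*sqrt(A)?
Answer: -147729757666/29865367689 + 192112211*sqrt(1102)/29865367689 ≈ -4.7330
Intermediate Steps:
J(A) = A**(3/2)
(-1013269 - 3170663)/(J(1102) + 847412) = (-1013269 - 3170663)/(1102**(3/2) + 847412) = -4183932/(1102*sqrt(1102) + 847412) = -4183932/(847412 + 1102*sqrt(1102))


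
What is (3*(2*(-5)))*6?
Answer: -180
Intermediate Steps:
(3*(2*(-5)))*6 = (3*(-10))*6 = -30*6 = -180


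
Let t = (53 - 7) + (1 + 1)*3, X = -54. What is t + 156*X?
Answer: -8372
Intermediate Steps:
t = 52 (t = 46 + 2*3 = 46 + 6 = 52)
t + 156*X = 52 + 156*(-54) = 52 - 8424 = -8372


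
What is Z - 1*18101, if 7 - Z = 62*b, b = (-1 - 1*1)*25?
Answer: -14994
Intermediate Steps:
b = -50 (b = (-1 - 1)*25 = -2*25 = -50)
Z = 3107 (Z = 7 - 62*(-50) = 7 - 1*(-3100) = 7 + 3100 = 3107)
Z - 1*18101 = 3107 - 1*18101 = 3107 - 18101 = -14994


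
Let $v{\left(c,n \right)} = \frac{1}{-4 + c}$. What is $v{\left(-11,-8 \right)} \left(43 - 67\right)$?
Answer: $\frac{8}{5} \approx 1.6$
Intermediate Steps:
$v{\left(-11,-8 \right)} \left(43 - 67\right) = \frac{43 - 67}{-4 - 11} = \frac{1}{-15} \left(-24\right) = \left(- \frac{1}{15}\right) \left(-24\right) = \frac{8}{5}$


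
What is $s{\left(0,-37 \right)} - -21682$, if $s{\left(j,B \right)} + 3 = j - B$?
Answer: $21716$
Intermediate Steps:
$s{\left(j,B \right)} = -3 + j - B$ ($s{\left(j,B \right)} = -3 - \left(B - j\right) = -3 + j - B$)
$s{\left(0,-37 \right)} - -21682 = \left(-3 + 0 - -37\right) - -21682 = \left(-3 + 0 + 37\right) + 21682 = 34 + 21682 = 21716$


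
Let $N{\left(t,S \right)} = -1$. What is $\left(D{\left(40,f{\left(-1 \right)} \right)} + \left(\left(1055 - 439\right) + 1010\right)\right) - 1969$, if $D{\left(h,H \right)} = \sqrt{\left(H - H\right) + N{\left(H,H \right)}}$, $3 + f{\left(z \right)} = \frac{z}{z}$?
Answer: $-343 + i \approx -343.0 + 1.0 i$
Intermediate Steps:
$f{\left(z \right)} = -2$ ($f{\left(z \right)} = -3 + \frac{z}{z} = -3 + 1 = -2$)
$D{\left(h,H \right)} = i$ ($D{\left(h,H \right)} = \sqrt{\left(H - H\right) - 1} = \sqrt{0 - 1} = \sqrt{-1} = i$)
$\left(D{\left(40,f{\left(-1 \right)} \right)} + \left(\left(1055 - 439\right) + 1010\right)\right) - 1969 = \left(i + \left(\left(1055 - 439\right) + 1010\right)\right) - 1969 = \left(i + \left(616 + 1010\right)\right) - 1969 = \left(i + 1626\right) - 1969 = \left(1626 + i\right) - 1969 = -343 + i$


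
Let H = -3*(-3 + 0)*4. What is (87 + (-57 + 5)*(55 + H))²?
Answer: 21576025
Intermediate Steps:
H = 36 (H = -3*(-3)*4 = 9*4 = 36)
(87 + (-57 + 5)*(55 + H))² = (87 + (-57 + 5)*(55 + 36))² = (87 - 52*91)² = (87 - 4732)² = (-4645)² = 21576025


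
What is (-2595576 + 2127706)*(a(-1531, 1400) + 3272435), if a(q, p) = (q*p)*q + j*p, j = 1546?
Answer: -1537880378289450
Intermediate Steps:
a(q, p) = 1546*p + p*q² (a(q, p) = (q*p)*q + 1546*p = (p*q)*q + 1546*p = p*q² + 1546*p = 1546*p + p*q²)
(-2595576 + 2127706)*(a(-1531, 1400) + 3272435) = (-2595576 + 2127706)*(1400*(1546 + (-1531)²) + 3272435) = -467870*(1400*(1546 + 2343961) + 3272435) = -467870*(1400*2345507 + 3272435) = -467870*(3283709800 + 3272435) = -467870*3286982235 = -1537880378289450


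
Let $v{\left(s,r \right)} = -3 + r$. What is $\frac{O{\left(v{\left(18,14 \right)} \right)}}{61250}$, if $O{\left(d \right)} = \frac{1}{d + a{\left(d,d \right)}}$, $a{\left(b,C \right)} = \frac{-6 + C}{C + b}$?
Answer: $\frac{11}{7564375} \approx 1.4542 \cdot 10^{-6}$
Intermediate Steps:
$a{\left(b,C \right)} = \frac{-6 + C}{C + b}$
$O{\left(d \right)} = \frac{1}{d + \frac{-6 + d}{2 d}}$ ($O{\left(d \right)} = \frac{1}{d + \frac{-6 + d}{d + d}} = \frac{1}{d + \frac{-6 + d}{2 d}}$)
$\frac{O{\left(v{\left(18,14 \right)} \right)}}{61250} = \frac{2 \left(-3 + 14\right) \frac{1}{-6 + \left(-3 + 14\right) + 2 \left(-3 + 14\right)^{2}}}{61250} = 2 \cdot 11 \frac{1}{-6 + 11 + 2 \cdot 11^{2}} \cdot \frac{1}{61250} = 2 \cdot 11 \frac{1}{-6 + 11 + 2 \cdot 121} \cdot \frac{1}{61250} = 2 \cdot 11 \frac{1}{-6 + 11 + 242} \cdot \frac{1}{61250} = 2 \cdot 11 \cdot \frac{1}{247} \cdot \frac{1}{61250} = \frac{22}{247} \cdot \frac{1}{61250} = \frac{11}{7564375}$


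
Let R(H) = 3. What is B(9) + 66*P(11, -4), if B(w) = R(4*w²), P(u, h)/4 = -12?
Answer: -3165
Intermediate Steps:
P(u, h) = -48 (P(u, h) = 4*(-12) = -48)
B(w) = 3
B(9) + 66*P(11, -4) = 3 + 66*(-48) = 3 - 3168 = -3165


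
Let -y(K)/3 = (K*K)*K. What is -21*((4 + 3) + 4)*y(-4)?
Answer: -44352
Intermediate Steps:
y(K) = -3*K**3 (y(K) = -3*K*K*K = -3*K**2*K = -3*K**3)
-21*((4 + 3) + 4)*y(-4) = -21*((4 + 3) + 4)*(-3*(-4)**3) = -21*(7 + 4)*(-3*(-64)) = -231*192 = -21*2112 = -44352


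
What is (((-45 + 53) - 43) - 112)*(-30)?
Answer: 4410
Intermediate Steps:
(((-45 + 53) - 43) - 112)*(-30) = ((8 - 43) - 112)*(-30) = (-35 - 112)*(-30) = -147*(-30) = 4410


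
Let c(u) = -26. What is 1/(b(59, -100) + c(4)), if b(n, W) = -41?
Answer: -1/67 ≈ -0.014925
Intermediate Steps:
1/(b(59, -100) + c(4)) = 1/(-41 - 26) = 1/(-67) = -1/67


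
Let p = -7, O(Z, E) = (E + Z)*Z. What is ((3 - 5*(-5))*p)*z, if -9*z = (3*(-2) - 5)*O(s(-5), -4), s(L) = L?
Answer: -10780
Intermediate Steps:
O(Z, E) = Z*(E + Z)
z = 55 (z = -(3*(-2) - 5)*(-5*(-4 - 5))/9 = -(-6 - 5)*(-5*(-9))/9 = -(-11)*45/9 = -1/9*(-495) = 55)
((3 - 5*(-5))*p)*z = ((3 - 5*(-5))*(-7))*55 = ((3 + 25)*(-7))*55 = (28*(-7))*55 = -196*55 = -10780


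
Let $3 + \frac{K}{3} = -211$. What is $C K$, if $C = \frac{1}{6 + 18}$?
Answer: $- \frac{107}{4} \approx -26.75$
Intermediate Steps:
$K = -642$ ($K = -9 + 3 \left(-211\right) = -9 - 633 = -642$)
$C = \frac{1}{24} \approx 0.041667$
$C K = \frac{1}{24} \left(-642\right) = - \frac{107}{4}$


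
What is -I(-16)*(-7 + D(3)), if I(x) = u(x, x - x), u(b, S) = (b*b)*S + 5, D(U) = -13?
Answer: 100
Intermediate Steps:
u(b, S) = 5 + S*b² (u(b, S) = b²*S + 5 = S*b² + 5 = 5 + S*b²)
I(x) = 5 (I(x) = 5 + (x - x)*x² = 5 + 0*x² = 5 + 0 = 5)
-I(-16)*(-7 + D(3)) = -5*(-7 - 13) = -5*(-20) = -1*(-100) = 100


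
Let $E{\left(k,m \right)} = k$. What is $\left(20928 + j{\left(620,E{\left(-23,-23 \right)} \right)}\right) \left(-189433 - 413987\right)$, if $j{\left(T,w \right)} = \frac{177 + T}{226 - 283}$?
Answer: $- \frac{239778792860}{19} \approx -1.262 \cdot 10^{10}$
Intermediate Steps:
$j{\left(T,w \right)} = - \frac{59}{19} - \frac{T}{57}$ ($j{\left(T,w \right)} = \frac{177 + T}{-57} = \left(177 + T\right) \left(- \frac{1}{57}\right) = - \frac{59}{19} - \frac{T}{57}$)
$\left(20928 + j{\left(620,E{\left(-23,-23 \right)} \right)}\right) \left(-189433 - 413987\right) = \left(20928 - \frac{797}{57}\right) \left(-189433 - 413987\right) = \left(20928 - \frac{797}{57}\right) \left(-603420\right) = \frac{1192099}{57} \left(-603420\right) = - \frac{239778792860}{19}$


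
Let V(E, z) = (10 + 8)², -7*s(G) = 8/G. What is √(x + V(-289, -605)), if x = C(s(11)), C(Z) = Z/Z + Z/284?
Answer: √9713617991/5467 ≈ 18.028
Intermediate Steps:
s(G) = -8/(7*G)
V(E, z) = 324 (V(E, z) = 18² = 324)
C(Z) = 1 + Z/284 (C(Z) = 1 + Z*(1/284) = 1 + Z/284)
x = 5465/5467 (x = 1 + (-8/7/11)/284 = 1 + (-8/7*1/11)/284 = 1 + (1/284)*(-8/77) = 1 - 2/5467 = 5465/5467 ≈ 0.99963)
√(x + V(-289, -605)) = √(5465/5467 + 324) = √(1776773/5467) = √9713617991/5467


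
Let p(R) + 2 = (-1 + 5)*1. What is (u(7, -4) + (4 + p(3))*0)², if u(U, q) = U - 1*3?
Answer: 16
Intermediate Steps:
u(U, q) = -3 + U (u(U, q) = U - 3 = -3 + U)
p(R) = 2 (p(R) = -2 + (-1 + 5)*1 = -2 + 4*1 = -2 + 4 = 2)
(u(7, -4) + (4 + p(3))*0)² = ((-3 + 7) + (4 + 2)*0)² = (4 + 6*0)² = (4 + 0)² = 4² = 16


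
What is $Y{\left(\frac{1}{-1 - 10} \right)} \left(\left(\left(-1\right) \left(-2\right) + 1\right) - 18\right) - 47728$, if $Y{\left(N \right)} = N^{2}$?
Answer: $- \frac{5775103}{121} \approx -47728.0$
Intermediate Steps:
$Y{\left(\frac{1}{-1 - 10} \right)} \left(\left(\left(-1\right) \left(-2\right) + 1\right) - 18\right) - 47728 = \left(\frac{1}{-1 - 10}\right)^{2} \left(\left(\left(-1\right) \left(-2\right) + 1\right) - 18\right) - 47728 = \left(\frac{1}{-11}\right)^{2} \left(\left(2 + 1\right) - 18\right) - 47728 = \left(- \frac{1}{11}\right)^{2} \left(3 - 18\right) - 47728 = \frac{1}{121} \left(-15\right) - 47728 = - \frac{15}{121} - 47728 = - \frac{5775103}{121}$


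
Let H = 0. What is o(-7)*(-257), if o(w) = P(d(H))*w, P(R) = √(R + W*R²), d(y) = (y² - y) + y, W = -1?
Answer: 0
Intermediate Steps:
d(y) = y²
P(R) = √(R - R²)
o(w) = 0 (o(w) = √(0²*(1 - 1*0²))*w = √(0*(1 - 1*0))*w = √(0*(1 + 0))*w = √(0*1)*w = √0*w = 0*w = 0)
o(-7)*(-257) = 0*(-257) = 0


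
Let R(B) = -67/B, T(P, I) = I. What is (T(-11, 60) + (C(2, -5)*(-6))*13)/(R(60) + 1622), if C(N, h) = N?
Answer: -5760/97253 ≈ -0.059227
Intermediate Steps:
(T(-11, 60) + (C(2, -5)*(-6))*13)/(R(60) + 1622) = (60 + (2*(-6))*13)/(-67/60 + 1622) = (60 - 12*13)/(-67*1/60 + 1622) = (60 - 156)/(-67/60 + 1622) = -96/97253/60 = -96*60/97253 = -5760/97253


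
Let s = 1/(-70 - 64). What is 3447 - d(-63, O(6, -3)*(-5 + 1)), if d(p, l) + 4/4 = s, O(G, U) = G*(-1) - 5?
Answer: 462033/134 ≈ 3448.0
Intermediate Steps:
O(G, U) = -5 - G (O(G, U) = -G - 5 = -5 - G)
s = -1/134 (s = 1/(-134) = -1/134 ≈ -0.0074627)
d(p, l) = -135/134 (d(p, l) = -1 - 1/134 = -135/134)
3447 - d(-63, O(6, -3)*(-5 + 1)) = 3447 - 1*(-135/134) = 3447 + 135/134 = 462033/134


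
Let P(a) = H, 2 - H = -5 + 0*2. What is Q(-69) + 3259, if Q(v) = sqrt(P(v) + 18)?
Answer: 3264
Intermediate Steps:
H = 7 (H = 2 - (-5 + 0*2) = 2 - (-5 + 0) = 2 - 1*(-5) = 2 + 5 = 7)
P(a) = 7
Q(v) = 5 (Q(v) = sqrt(7 + 18) = sqrt(25) = 5)
Q(-69) + 3259 = 5 + 3259 = 3264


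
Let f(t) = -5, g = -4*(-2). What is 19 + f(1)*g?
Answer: -21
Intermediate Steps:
g = 8
19 + f(1)*g = 19 - 5*8 = 19 - 40 = -21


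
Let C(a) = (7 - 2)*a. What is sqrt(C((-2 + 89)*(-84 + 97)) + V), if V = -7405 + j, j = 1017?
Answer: I*sqrt(733) ≈ 27.074*I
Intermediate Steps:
V = -6388 (V = -7405 + 1017 = -6388)
C(a) = 5*a
sqrt(C((-2 + 89)*(-84 + 97)) + V) = sqrt(5*((-2 + 89)*(-84 + 97)) - 6388) = sqrt(5*(87*13) - 6388) = sqrt(5*1131 - 6388) = sqrt(5655 - 6388) = sqrt(-733) = I*sqrt(733)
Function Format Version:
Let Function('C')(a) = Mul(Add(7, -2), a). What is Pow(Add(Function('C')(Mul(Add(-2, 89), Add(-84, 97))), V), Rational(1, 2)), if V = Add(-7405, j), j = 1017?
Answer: Mul(I, Pow(733, Rational(1, 2))) ≈ Mul(27.074, I)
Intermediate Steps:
V = -6388 (V = Add(-7405, 1017) = -6388)
Function('C')(a) = Mul(5, a)
Pow(Add(Function('C')(Mul(Add(-2, 89), Add(-84, 97))), V), Rational(1, 2)) = Pow(Add(Mul(5, Mul(Add(-2, 89), Add(-84, 97))), -6388), Rational(1, 2)) = Pow(Add(Mul(5, Mul(87, 13)), -6388), Rational(1, 2)) = Pow(Add(Mul(5, 1131), -6388), Rational(1, 2)) = Pow(Add(5655, -6388), Rational(1, 2)) = Pow(-733, Rational(1, 2)) = Mul(I, Pow(733, Rational(1, 2)))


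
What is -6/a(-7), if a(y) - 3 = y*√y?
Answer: -9/176 - 21*I*√7/176 ≈ -0.051136 - 0.31569*I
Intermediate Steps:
a(y) = 3 + y^(3/2) (a(y) = 3 + y*√y = 3 + y^(3/2))
-6/a(-7) = -6/(3 + (-7)^(3/2)) = -6/(3 - 7*I*√7)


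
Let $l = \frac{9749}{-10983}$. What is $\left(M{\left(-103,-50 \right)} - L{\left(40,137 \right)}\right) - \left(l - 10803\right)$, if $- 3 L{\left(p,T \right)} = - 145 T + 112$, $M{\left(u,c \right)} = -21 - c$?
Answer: $\frac{46661872}{10983} \approx 4248.6$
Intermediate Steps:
$L{\left(p,T \right)} = - \frac{112}{3} + \frac{145 T}{3}$ ($L{\left(p,T \right)} = - \frac{- 145 T + 112}{3} = - \frac{112 - 145 T}{3} = - \frac{112}{3} + \frac{145 T}{3}$)
$l = - \frac{9749}{10983}$ ($l = 9749 \left(- \frac{1}{10983}\right) = - \frac{9749}{10983} \approx -0.88764$)
$\left(M{\left(-103,-50 \right)} - L{\left(40,137 \right)}\right) - \left(l - 10803\right) = \left(\left(-21 - -50\right) - \left(- \frac{112}{3} + \frac{145}{3} \cdot 137\right)\right) - \left(- \frac{9749}{10983} - 10803\right) = \left(\left(-21 + 50\right) - \left(- \frac{112}{3} + \frac{19865}{3}\right)\right) - \left(- \frac{9749}{10983} - 10803\right) = \left(29 - \frac{19753}{3}\right) - - \frac{118659098}{10983} = \left(29 - \frac{19753}{3}\right) + \frac{118659098}{10983} = - \frac{19666}{3} + \frac{118659098}{10983} = \frac{46661872}{10983}$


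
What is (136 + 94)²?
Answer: 52900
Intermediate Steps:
(136 + 94)² = 230² = 52900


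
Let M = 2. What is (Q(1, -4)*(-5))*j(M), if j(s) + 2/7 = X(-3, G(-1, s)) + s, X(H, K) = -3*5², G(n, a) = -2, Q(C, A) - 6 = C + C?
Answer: 20520/7 ≈ 2931.4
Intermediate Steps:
Q(C, A) = 6 + 2*C (Q(C, A) = 6 + (C + C) = 6 + 2*C)
X(H, K) = -75 (X(H, K) = -3*25 = -75)
j(s) = -527/7 + s (j(s) = -2/7 + (-75 + s) = -527/7 + s)
(Q(1, -4)*(-5))*j(M) = ((6 + 2*1)*(-5))*(-527/7 + 2) = ((6 + 2)*(-5))*(-513/7) = (8*(-5))*(-513/7) = -40*(-513/7) = 20520/7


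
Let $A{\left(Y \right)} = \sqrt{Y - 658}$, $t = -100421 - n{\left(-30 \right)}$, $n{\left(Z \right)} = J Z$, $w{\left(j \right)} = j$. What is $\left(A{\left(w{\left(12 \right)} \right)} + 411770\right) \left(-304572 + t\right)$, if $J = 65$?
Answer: $-165961016110 - 403043 i \sqrt{646} \approx -1.6596 \cdot 10^{11} - 1.0244 \cdot 10^{7} i$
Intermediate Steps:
$n{\left(Z \right)} = 65 Z$
$t = -98471$ ($t = -100421 - 65 \left(-30\right) = -100421 - -1950 = -100421 + 1950 = -98471$)
$A{\left(Y \right)} = \sqrt{-658 + Y}$
$\left(A{\left(w{\left(12 \right)} \right)} + 411770\right) \left(-304572 + t\right) = \left(\sqrt{-658 + 12} + 411770\right) \left(-304572 - 98471\right) = \left(\sqrt{-646} + 411770\right) \left(-403043\right) = \left(i \sqrt{646} + 411770\right) \left(-403043\right) = \left(411770 + i \sqrt{646}\right) \left(-403043\right) = -165961016110 - 403043 i \sqrt{646}$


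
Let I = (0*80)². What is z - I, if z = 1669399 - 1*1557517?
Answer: 111882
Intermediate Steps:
z = 111882 (z = 1669399 - 1557517 = 111882)
I = 0 (I = 0² = 0)
z - I = 111882 - 1*0 = 111882 + 0 = 111882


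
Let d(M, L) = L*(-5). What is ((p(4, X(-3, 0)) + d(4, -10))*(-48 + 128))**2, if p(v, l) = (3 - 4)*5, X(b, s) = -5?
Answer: 12960000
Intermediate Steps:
d(M, L) = -5*L
p(v, l) = -5 (p(v, l) = -1*5 = -5)
((p(4, X(-3, 0)) + d(4, -10))*(-48 + 128))**2 = ((-5 - 5*(-10))*(-48 + 128))**2 = ((-5 + 50)*80)**2 = (45*80)**2 = 3600**2 = 12960000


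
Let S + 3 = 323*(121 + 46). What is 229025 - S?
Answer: 175087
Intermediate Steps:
S = 53938 (S = -3 + 323*(121 + 46) = -3 + 323*167 = -3 + 53941 = 53938)
229025 - S = 229025 - 1*53938 = 229025 - 53938 = 175087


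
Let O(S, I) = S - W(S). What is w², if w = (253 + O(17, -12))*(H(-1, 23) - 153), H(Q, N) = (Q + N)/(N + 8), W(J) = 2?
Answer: 1600801891984/961 ≈ 1.6658e+9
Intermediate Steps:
H(Q, N) = (N + Q)/(8 + N)
O(S, I) = -2 + S (O(S, I) = S - 1*2 = S - 2 = -2 + S)
w = -1265228/31 (w = (253 + (-2 + 17))*((23 - 1)/(8 + 23) - 153) = (253 + 15)*(22/31 - 153) = 268*((1/31)*22 - 153) = 268*(22/31 - 153) = 268*(-4721/31) = -1265228/31 ≈ -40814.)
w² = (-1265228/31)² = 1600801891984/961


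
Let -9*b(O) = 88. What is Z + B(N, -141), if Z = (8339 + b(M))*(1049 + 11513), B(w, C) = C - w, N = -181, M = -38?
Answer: 941685566/9 ≈ 1.0463e+8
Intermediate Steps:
b(O) = -88/9 (b(O) = -⅑*88 = -88/9)
Z = 941685206/9 (Z = (8339 - 88/9)*(1049 + 11513) = (74963/9)*12562 = 941685206/9 ≈ 1.0463e+8)
Z + B(N, -141) = 941685206/9 + (-141 - 1*(-181)) = 941685206/9 + (-141 + 181) = 941685206/9 + 40 = 941685566/9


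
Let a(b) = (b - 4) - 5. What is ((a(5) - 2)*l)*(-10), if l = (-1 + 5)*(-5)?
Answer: -1200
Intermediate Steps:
a(b) = -9 + b (a(b) = (-4 + b) - 5 = -9 + b)
l = -20 (l = 4*(-5) = -20)
((a(5) - 2)*l)*(-10) = (((-9 + 5) - 2)*(-20))*(-10) = ((-4 - 2)*(-20))*(-10) = -6*(-20)*(-10) = 120*(-10) = -1200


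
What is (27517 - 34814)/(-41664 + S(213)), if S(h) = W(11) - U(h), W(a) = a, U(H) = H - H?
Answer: 7297/41653 ≈ 0.17519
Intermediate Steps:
U(H) = 0
S(h) = 11 (S(h) = 11 - 1*0 = 11 + 0 = 11)
(27517 - 34814)/(-41664 + S(213)) = (27517 - 34814)/(-41664 + 11) = -7297/(-41653) = -7297*(-1/41653) = 7297/41653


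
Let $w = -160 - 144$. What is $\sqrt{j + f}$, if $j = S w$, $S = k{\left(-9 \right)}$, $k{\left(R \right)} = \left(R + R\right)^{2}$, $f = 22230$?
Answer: $3 i \sqrt{8474} \approx 276.16 i$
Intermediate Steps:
$k{\left(R \right)} = 4 R^{2}$ ($k{\left(R \right)} = \left(2 R\right)^{2} = 4 R^{2}$)
$w = -304$
$S = 324$ ($S = 4 \left(-9\right)^{2} = 4 \cdot 81 = 324$)
$j = -98496$ ($j = 324 \left(-304\right) = -98496$)
$\sqrt{j + f} = \sqrt{-98496 + 22230} = \sqrt{-76266} = 3 i \sqrt{8474}$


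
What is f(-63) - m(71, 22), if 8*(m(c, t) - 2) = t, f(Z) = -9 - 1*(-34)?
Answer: 81/4 ≈ 20.250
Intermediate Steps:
f(Z) = 25 (f(Z) = -9 + 34 = 25)
m(c, t) = 2 + t/8
f(-63) - m(71, 22) = 25 - (2 + (⅛)*22) = 25 - (2 + 11/4) = 25 - 1*19/4 = 25 - 19/4 = 81/4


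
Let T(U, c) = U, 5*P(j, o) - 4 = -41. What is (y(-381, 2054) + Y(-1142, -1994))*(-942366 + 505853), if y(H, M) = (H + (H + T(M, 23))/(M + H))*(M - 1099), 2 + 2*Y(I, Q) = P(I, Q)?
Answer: 1584126193111/10 ≈ 1.5841e+11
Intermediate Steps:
P(j, o) = -37/5 (P(j, o) = ⅘ + (⅕)*(-41) = ⅘ - 41/5 = -37/5)
Y(I, Q) = -47/10 (Y(I, Q) = -1 + (½)*(-37/5) = -1 - 37/10 = -47/10)
y(H, M) = (1 + H)*(-1099 + M) (y(H, M) = (H + (H + M)/(M + H))*(M - 1099) = (H + (H + M)/(H + M))*(-1099 + M) = (H + 1)*(-1099 + M) = (1 + H)*(-1099 + M))
(y(-381, 2054) + Y(-1142, -1994))*(-942366 + 505853) = ((-1099 + 2054 - 1099*(-381) - 381*2054) - 47/10)*(-942366 + 505853) = ((-1099 + 2054 + 418719 - 782574) - 47/10)*(-436513) = (-362900 - 47/10)*(-436513) = -3629047/10*(-436513) = 1584126193111/10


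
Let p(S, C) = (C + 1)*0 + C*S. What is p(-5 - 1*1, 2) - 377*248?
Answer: -93508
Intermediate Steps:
p(S, C) = C*S (p(S, C) = (1 + C)*0 + C*S = 0 + C*S = C*S)
p(-5 - 1*1, 2) - 377*248 = 2*(-5 - 1*1) - 377*248 = 2*(-5 - 1) - 93496 = 2*(-6) - 93496 = -12 - 93496 = -93508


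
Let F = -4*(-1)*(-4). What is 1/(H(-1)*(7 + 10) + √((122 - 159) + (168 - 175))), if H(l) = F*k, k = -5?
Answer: 340/462411 - I*√11/924822 ≈ 0.00073528 - 3.5862e-6*I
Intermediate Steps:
F = -16 (F = 4*(-4) = -16)
H(l) = 80 (H(l) = -16*(-5) = 80)
1/(H(-1)*(7 + 10) + √((122 - 159) + (168 - 175))) = 1/(80*(7 + 10) + √((122 - 159) + (168 - 175))) = 1/(80*17 + √(-37 - 7)) = 1/(1360 + √(-44)) = 1/(1360 + 2*I*√11)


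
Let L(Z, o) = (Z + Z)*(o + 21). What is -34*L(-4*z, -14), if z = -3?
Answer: -5712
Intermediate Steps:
L(Z, o) = 2*Z*(21 + o) (L(Z, o) = (2*Z)*(21 + o) = 2*Z*(21 + o))
-34*L(-4*z, -14) = -68*(-4*(-3))*(21 - 14) = -68*12*7 = -34*168 = -5712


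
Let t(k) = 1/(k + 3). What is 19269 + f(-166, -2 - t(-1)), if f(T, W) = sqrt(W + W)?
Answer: 19269 + I*sqrt(5) ≈ 19269.0 + 2.2361*I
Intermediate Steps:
t(k) = 1/(3 + k)
f(T, W) = sqrt(2)*sqrt(W) (f(T, W) = sqrt(2*W) = sqrt(2)*sqrt(W))
19269 + f(-166, -2 - t(-1)) = 19269 + sqrt(2)*sqrt(-2 - 1/(3 - 1)) = 19269 + sqrt(2)*sqrt(-2 - 1/2) = 19269 + sqrt(2)*sqrt(-5/2) = 19269 + sqrt(2)*(I*sqrt(10)/2) = 19269 + I*sqrt(5)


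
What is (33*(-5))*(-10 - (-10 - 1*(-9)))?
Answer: 1485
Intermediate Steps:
(33*(-5))*(-10 - (-10 - 1*(-9))) = -165*(-10 - (-10 + 9)) = -165*(-10 - 1*(-1)) = -165*(-10 + 1) = -165*(-9) = 1485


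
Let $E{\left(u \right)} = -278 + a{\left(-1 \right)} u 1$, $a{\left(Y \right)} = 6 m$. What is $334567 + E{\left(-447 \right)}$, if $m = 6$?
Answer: $318197$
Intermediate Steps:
$a{\left(Y \right)} = 36$ ($a{\left(Y \right)} = 6 \cdot 6 = 36$)
$E{\left(u \right)} = -278 + 36 u$ ($E{\left(u \right)} = -278 + 36 u 1 = -278 + 36 u$)
$334567 + E{\left(-447 \right)} = 334567 + \left(-278 + 36 \left(-447\right)\right) = 334567 - 16370 = 318197$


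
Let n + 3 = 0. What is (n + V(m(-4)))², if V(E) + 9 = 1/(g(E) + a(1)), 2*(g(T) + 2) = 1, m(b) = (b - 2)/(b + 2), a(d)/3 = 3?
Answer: 31684/225 ≈ 140.82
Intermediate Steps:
a(d) = 9 (a(d) = 3*3 = 9)
m(b) = (-2 + b)/(2 + b)
n = -3 (n = -3 + 0 = -3)
g(T) = -3/2 (g(T) = -2 + (½)*1 = -2 + ½ = -3/2)
V(E) = -133/15 (V(E) = -9 + 1/(-3/2 + 9) = -9 + 1/(15/2) = -9 + 2/15 = -133/15)
(n + V(m(-4)))² = (-3 - 133/15)² = (-178/15)² = 31684/225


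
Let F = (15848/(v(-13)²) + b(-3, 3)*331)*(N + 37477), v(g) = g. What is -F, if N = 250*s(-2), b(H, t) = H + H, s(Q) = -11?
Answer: 11105208422/169 ≈ 6.5711e+7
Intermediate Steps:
b(H, t) = 2*H
N = -2750 (N = 250*(-11) = -2750)
F = -11105208422/169 (F = (15848/((-13)²) + (2*(-3))*331)*(-2750 + 37477) = (15848/169 - 6*331)*34727 = (15848*(1/169) - 1986)*34727 = (15848/169 - 1986)*34727 = -319786/169*34727 = -11105208422/169 ≈ -6.5711e+7)
-F = -1*(-11105208422/169) = 11105208422/169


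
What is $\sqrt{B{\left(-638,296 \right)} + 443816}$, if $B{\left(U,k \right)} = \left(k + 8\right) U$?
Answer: $2 \sqrt{62466} \approx 499.86$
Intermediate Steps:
$B{\left(U,k \right)} = U \left(8 + k\right)$ ($B{\left(U,k \right)} = \left(8 + k\right) U = U \left(8 + k\right)$)
$\sqrt{B{\left(-638,296 \right)} + 443816} = \sqrt{- 638 \left(8 + 296\right) + 443816} = \sqrt{\left(-638\right) 304 + 443816} = \sqrt{-193952 + 443816} = \sqrt{249864} = 2 \sqrt{62466}$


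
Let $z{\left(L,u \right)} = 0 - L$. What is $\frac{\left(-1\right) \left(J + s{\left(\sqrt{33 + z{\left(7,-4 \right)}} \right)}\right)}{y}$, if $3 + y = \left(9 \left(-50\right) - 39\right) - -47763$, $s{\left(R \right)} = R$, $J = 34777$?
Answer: $- \frac{34777}{47271} - \frac{\sqrt{26}}{47271} \approx -0.7358$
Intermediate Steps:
$z{\left(L,u \right)} = - L$
$y = 47271$ ($y = -3 + \left(\left(9 \left(-50\right) - 39\right) - -47763\right) = -3 + \left(\left(-450 - 39\right) + 47763\right) = -3 + \left(-489 + 47763\right) = -3 + 47274 = 47271$)
$\frac{\left(-1\right) \left(J + s{\left(\sqrt{33 + z{\left(7,-4 \right)}} \right)}\right)}{y} = \frac{\left(-1\right) \left(34777 + \sqrt{33 - 7}\right)}{47271} = - (34777 + \sqrt{33 - 7}) \frac{1}{47271} = - (34777 + \sqrt{26}) \frac{1}{47271} = \left(-34777 - \sqrt{26}\right) \frac{1}{47271} = - \frac{34777}{47271} - \frac{\sqrt{26}}{47271}$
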